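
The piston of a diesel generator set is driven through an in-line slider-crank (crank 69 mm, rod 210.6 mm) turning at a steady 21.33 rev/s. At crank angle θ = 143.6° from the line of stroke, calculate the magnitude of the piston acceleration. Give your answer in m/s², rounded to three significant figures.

ω = 2π·21.3 = 134 rad/s
x(θ) = r cosθ + √(L² − r² sin²θ); with ω constant, a = ω²·d²x/dθ².
d²x/dθ² = −r cosθ − r²(cos2θ)/√u − r⁴ sin²2θ/(4u^{3/2}),  u = L² − r² sin²θ = 0.0426758 m².
Substituting r = 0.069 m, L = 0.2106 m, θ = 143.6°: d²x/dθ² = +0.048136 m.
a = ω²·d²x/dθ² = (134)²·(+0.048136) = +864.59 m/s²;  |a| = 864.59 m/s².

865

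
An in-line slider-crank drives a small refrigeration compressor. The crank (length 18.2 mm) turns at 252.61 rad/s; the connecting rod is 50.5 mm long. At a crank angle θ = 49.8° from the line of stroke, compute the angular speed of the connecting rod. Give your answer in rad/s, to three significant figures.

ω = 252.6 rad/s
The rod makes angle φ with the slider axis where L sinφ = r sinθ; differentiating, L cosφ·φ̇ = r ω cosθ.
L cosφ = √(L² − r² sin²θ) = 0.048549 m.
|ω_rod| = r ω |cosθ| / √(L² − r² sin²θ) = 0.0182·252.6·0.64546/0.048549 = 61.124 rad/s.

61.1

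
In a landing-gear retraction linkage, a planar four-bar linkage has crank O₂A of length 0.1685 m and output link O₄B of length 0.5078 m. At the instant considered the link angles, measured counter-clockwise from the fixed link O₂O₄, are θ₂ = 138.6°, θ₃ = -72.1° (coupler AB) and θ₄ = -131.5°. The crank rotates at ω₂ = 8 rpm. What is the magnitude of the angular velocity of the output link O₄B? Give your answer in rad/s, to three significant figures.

0.165

ω₂ = 0.8378 rad/s (from 8 rpm).
Differentiating the loop-closure r₂e^{iθ₂}+r₃e^{iθ₃}=r₁+r₄e^{iθ₄} gives r₂ω₂e^{iθ₂}+r₃ω₃e^{iθ₃}=r₄ω₄e^{iθ₄}.
Eliminating the other unknown: ω₄ = r₂ω₂ sin(θ₂−θ₃) / [r₄ sin(θ₄−θ₃)].
Numerator sine = -0.51054; denominator sine = -0.86074.
Result = 0.1685·0.8378·(-0.51054) / (0.5078·(-0.86074)) = +0.16489 rad/s; magnitude 0.16489 rad/s.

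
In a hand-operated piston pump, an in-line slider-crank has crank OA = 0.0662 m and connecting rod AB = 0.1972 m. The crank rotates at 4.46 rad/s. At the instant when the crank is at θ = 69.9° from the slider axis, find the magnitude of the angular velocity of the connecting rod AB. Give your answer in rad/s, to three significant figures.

0.542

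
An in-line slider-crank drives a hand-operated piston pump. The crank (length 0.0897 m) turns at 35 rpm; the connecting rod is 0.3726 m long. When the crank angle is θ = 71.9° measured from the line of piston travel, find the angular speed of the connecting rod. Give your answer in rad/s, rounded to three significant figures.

0.282

ω = 3.665 rad/s (converted from 35 rpm).
The rod makes angle φ with the slider axis where L sinφ = r sinθ; differentiating, L cosφ·φ̇ = r ω cosθ.
L cosφ = √(L² − r² sin²θ) = 0.36271 m.
|ω_rod| = r ω |cosθ| / √(L² − r² sin²θ) = 0.0897·3.665·0.31068/0.36271 = 0.2816 rad/s.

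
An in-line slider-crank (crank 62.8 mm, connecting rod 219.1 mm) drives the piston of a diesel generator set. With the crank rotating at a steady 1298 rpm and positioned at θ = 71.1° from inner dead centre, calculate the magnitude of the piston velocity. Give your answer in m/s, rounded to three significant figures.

8.85

ω = 2π·1298/60 = 135.9 rad/s
For an in-line slider-crank, x = r cosθ + √(L² − r² sin²θ), so v = −rω sinθ·[1 + r cosθ/√(L² − r² sin²θ)].
With r = 0.0628 m, L = 0.2191 m, θ = 71.1°: √(L² − r² sin²θ) = 0.21089 m.
v = −0.0628·135.9·0.94609·[1 + 0.0628·0.32392/0.21089] = -8.8549 m/s.
|v| = 8.8549 m/s.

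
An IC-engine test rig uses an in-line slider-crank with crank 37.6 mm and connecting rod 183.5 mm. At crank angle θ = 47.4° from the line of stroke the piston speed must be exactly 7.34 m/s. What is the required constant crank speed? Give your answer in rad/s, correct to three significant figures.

233

For an in-line slider-crank, |v_piston| = rω|sinθ|·[1 + r cosθ/√(L² − r² sin²θ)].
With r = 0.0376 m, L = 0.1835 m, θ = 47.4°: the bracketed kinematic factor |dx/dθ| = 0.03156 m.
ω = v/|dx/dθ| = 7.34/0.03156 = 232.57 rad/s.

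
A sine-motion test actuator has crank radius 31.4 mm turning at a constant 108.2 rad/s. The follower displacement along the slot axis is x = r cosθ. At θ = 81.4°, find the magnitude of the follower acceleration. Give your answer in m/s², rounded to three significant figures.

ω = 108.2 rad/s
x = r cosθ ⇒ ẍ = −rω² cosθ (ω constant).
|a| = rω²|cosθ| = 0.0314·(108.2)²·|cos 81.4°| = 54.97 m/s².

55.0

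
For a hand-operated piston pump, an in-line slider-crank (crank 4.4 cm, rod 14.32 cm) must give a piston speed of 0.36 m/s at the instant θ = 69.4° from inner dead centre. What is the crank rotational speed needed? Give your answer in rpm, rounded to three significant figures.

For an in-line slider-crank, |v_piston| = rω|sinθ|·[1 + r cosθ/√(L² − r² sin²θ)].
With r = 0.044 m, L = 0.1432 m, θ = 69.4°: the bracketed kinematic factor |dx/dθ| = 0.045836 m.
ω = v/|dx/dθ| = 0.36/0.045836 = 7.8541 rad/s.
N = 60ω/(2π) = 75.002 rpm.

75.0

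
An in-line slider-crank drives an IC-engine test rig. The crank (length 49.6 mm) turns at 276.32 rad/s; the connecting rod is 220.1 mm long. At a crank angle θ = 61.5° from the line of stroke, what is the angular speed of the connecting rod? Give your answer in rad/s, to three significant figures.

ω = 276.3 rad/s
The rod makes angle φ with the slider axis where L sinφ = r sinθ; differentiating, L cosφ·φ̇ = r ω cosθ.
L cosφ = √(L² − r² sin²θ) = 0.21574 m.
|ω_rod| = r ω |cosθ| / √(L² − r² sin²θ) = 0.0496·276.3·0.47716/0.21574 = 30.313 rad/s.

30.3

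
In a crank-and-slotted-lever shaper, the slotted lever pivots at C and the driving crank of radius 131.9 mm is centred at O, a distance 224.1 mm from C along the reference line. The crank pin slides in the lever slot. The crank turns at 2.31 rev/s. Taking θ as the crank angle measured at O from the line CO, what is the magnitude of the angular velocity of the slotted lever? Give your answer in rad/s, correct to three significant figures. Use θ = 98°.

3.25

ω = 14.51 rad/s (from 2.31 rev/s).
Crank pin A relative to C: A = (d + r cosθ, r sinθ); lever angle φ = atan2(r sinθ, d + r cosθ).
Differentiating tanφ: φ̇ = rω(d cosθ + r)/(d² + r² + 2dr cosθ).
d² + r² + 2dr cosθ = |CA|² = 0.0593908 m²;  d cosθ + r = +0.10071 m.
|ω_lever| = |0.1319·14.51·+0.10071| / 0.0593908 = 3.2464 rad/s.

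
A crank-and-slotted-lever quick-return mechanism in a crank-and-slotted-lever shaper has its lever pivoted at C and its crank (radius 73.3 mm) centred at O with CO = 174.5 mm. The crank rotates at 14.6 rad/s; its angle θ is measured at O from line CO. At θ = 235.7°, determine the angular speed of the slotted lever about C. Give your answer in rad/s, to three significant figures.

1.25

ω = 14.6 rad/s
Crank pin A relative to C: A = (d + r cosθ, r sinθ); lever angle φ = atan2(r sinθ, d + r cosθ).
Differentiating tanφ: φ̇ = rω(d cosθ + r)/(d² + r² + 2dr cosθ).
d² + r² + 2dr cosθ = |CA|² = 0.0214072 m²;  d cosθ + r = -0.025035 m.
|ω_lever| = |0.0733·14.6·-0.025035| / 0.0214072 = 1.2516 rad/s.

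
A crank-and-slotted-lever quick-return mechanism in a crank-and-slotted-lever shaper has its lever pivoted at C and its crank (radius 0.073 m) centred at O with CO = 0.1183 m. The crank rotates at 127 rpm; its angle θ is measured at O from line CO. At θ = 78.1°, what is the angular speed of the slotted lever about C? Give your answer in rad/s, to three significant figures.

4.13

ω = 13.3 rad/s (from 127 rpm).
Crank pin A relative to C: A = (d + r cosθ, r sinθ); lever angle φ = atan2(r sinθ, d + r cosθ).
Differentiating tanφ: φ̇ = rω(d cosθ + r)/(d² + r² + 2dr cosθ).
d² + r² + 2dr cosθ = |CA|² = 0.0228854 m²;  d cosθ + r = +0.097394 m.
|ω_lever| = |0.073·13.3·+0.097394| / 0.0228854 = 4.1317 rad/s.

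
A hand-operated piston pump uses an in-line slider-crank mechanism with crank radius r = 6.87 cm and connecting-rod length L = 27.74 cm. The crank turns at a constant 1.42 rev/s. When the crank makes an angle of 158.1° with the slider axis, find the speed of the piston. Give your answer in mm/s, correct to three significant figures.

176

ω = 2π·1.42 = 8.922 rad/s
For an in-line slider-crank, x = r cosθ + √(L² − r² sin²θ), so v = −rω sinθ·[1 + r cosθ/√(L² − r² sin²θ)].
With r = 0.0687 m, L = 0.2774 m, θ = 158.1°: √(L² − r² sin²θ) = 0.27621 m.
v = −0.0687·8.922·0.37299·[1 + 0.0687·-0.92784/0.27621] = -0.17586 m/s.
|v| = 0.17586 m/s = 175.86 mm/s.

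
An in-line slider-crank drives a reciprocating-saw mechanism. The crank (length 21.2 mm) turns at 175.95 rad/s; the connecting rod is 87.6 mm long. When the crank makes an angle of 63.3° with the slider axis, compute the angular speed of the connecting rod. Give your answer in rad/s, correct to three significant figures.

19.6

ω = 175.9 rad/s
The rod makes angle φ with the slider axis where L sinφ = r sinθ; differentiating, L cosφ·φ̇ = r ω cosθ.
L cosφ = √(L² − r² sin²θ) = 0.085528 m.
|ω_rod| = r ω |cosθ| / √(L² − r² sin²θ) = 0.0212·175.9·0.44932/0.085528 = 19.596 rad/s.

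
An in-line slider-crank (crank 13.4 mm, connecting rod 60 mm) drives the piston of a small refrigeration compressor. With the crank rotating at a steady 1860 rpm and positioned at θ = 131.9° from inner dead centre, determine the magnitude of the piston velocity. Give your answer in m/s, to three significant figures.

1.65

ω = 2π·1860/60 = 194.8 rad/s
For an in-line slider-crank, x = r cosθ + √(L² − r² sin²θ), so v = −rω sinθ·[1 + r cosθ/√(L² − r² sin²θ)].
With r = 0.0134 m, L = 0.06 m, θ = 131.9°: √(L² − r² sin²θ) = 0.059165 m.
v = −0.0134·194.8·0.74431·[1 + 0.0134·-0.66783/0.059165] = -1.6488 m/s.
|v| = 1.6488 m/s.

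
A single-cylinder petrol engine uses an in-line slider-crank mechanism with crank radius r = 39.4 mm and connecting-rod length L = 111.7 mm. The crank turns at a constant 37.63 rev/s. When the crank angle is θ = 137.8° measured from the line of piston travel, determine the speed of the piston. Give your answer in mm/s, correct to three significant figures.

ω = 2π·37.6 = 236.4 rad/s
For an in-line slider-crank, x = r cosθ + √(L² − r² sin²θ), so v = −rω sinθ·[1 + r cosθ/√(L² − r² sin²θ)].
With r = 0.0394 m, L = 0.1117 m, θ = 137.8°: √(L² − r² sin²θ) = 0.10852 m.
v = −0.0394·236.4·0.67172·[1 + 0.0394·-0.74080/0.10852] = -4.5744 m/s.
|v| = 4.5744 m/s = 4574.4 mm/s.

4570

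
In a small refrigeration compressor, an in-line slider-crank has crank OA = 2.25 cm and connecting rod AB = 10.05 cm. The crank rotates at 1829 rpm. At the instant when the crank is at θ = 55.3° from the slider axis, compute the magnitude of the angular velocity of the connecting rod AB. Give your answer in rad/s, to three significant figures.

24.8

ω = 191.5 rad/s (converted from 1829 rpm).
The rod makes angle φ with the slider axis where L sinφ = r sinθ; differentiating, L cosφ·φ̇ = r ω cosθ.
L cosφ = √(L² − r² sin²θ) = 0.098783 m.
|ω_rod| = r ω |cosθ| / √(L² − r² sin²θ) = 0.0225·191.5·0.56928/0.098783 = 24.835 rad/s.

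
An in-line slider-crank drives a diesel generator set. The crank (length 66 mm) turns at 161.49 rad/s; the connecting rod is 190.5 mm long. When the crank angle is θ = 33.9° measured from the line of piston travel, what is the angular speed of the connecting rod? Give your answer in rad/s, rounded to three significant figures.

ω = 161.5 rad/s
The rod makes angle φ with the slider axis where L sinφ = r sinθ; differentiating, L cosφ·φ̇ = r ω cosθ.
L cosφ = √(L² − r² sin²θ) = 0.18691 m.
|ω_rod| = r ω |cosθ| / √(L² − r² sin²θ) = 0.066·161.5·0.83001/0.18691 = 47.331 rad/s.

47.3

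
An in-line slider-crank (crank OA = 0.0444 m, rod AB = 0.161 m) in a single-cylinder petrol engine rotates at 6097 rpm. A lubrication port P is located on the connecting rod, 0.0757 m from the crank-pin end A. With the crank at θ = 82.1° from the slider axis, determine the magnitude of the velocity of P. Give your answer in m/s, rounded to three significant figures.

ω = 638.5 rad/s.  Crank-pin speed |V_A| = rω = 28.348 m/s, perpendicular to OA.
Rod angle: sinφ = −(r/L) sinθ ⇒ φ = -15.852°; ω_rod = −rω cosθ/√(L²−r²sin²θ) = -25.158 rad/s.
V_P = V_A + ω_rod × AP, with AP = 0.0757 m along the rod.
Components: V_Px = −rω sinθ − a·ω_rod·sinφ = -28.6 m/s;  V_Py = rω cosθ + a·ω_rod·cosφ = +2.0643 m/s.
|V_P| = √(V_Px² + V_Py²) = 28.674 m/s.

28.7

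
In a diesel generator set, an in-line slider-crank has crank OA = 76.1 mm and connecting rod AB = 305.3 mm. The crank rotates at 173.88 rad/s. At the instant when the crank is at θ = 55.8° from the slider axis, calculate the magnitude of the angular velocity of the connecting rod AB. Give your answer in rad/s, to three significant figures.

24.9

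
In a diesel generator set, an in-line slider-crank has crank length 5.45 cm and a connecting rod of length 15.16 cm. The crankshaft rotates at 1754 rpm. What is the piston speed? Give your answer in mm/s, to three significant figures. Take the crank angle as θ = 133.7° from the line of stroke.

ω = 2π·1754/60 = 183.7 rad/s
For an in-line slider-crank, x = r cosθ + √(L² − r² sin²θ), so v = −rω sinθ·[1 + r cosθ/√(L² − r² sin²θ)].
With r = 0.0545 m, L = 0.1516 m, θ = 133.7°: √(L² − r² sin²θ) = 0.14639 m.
v = −0.0545·183.7·0.72297·[1 + 0.0545·-0.69088/0.14639] = -5.3757 m/s.
|v| = 5.3757 m/s = 5375.7 mm/s.

5380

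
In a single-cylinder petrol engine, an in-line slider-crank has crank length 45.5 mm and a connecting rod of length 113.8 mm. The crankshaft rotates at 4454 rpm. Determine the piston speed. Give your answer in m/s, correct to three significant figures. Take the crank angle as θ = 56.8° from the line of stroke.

ω = 2π·4454/60 = 466.4 rad/s
For an in-line slider-crank, x = r cosθ + √(L² − r² sin²θ), so v = −rω sinθ·[1 + r cosθ/√(L² − r² sin²θ)].
With r = 0.0455 m, L = 0.1138 m, θ = 56.8°: √(L² − r² sin²θ) = 0.10724 m.
v = −0.0455·466.4·0.83676·[1 + 0.0455·0.54756/0.10724] = -21.883 m/s.
|v| = 21.883 m/s.

21.9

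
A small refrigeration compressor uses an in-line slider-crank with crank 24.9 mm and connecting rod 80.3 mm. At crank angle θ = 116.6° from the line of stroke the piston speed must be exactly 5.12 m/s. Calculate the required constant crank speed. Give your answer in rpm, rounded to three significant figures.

2570

For an in-line slider-crank, |v_piston| = rω|sinθ|·[1 + r cosθ/√(L² − r² sin²θ)].
With r = 0.0249 m, L = 0.0803 m, θ = 116.6°: the bracketed kinematic factor |dx/dθ| = 0.019047 m.
ω = v/|dx/dθ| = 5.12/0.019047 = 268.81 rad/s.
N = 60ω/(2π) = 2566.9 rpm.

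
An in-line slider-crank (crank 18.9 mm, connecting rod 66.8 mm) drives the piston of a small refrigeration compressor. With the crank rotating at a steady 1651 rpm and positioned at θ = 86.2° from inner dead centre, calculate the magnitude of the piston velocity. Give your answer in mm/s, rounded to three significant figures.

3320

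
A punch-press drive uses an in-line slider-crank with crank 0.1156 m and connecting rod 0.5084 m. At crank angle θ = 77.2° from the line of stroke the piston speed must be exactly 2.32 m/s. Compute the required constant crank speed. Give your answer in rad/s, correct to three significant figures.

19.6

For an in-line slider-crank, |v_piston| = rω|sinθ|·[1 + r cosθ/√(L² − r² sin²θ)].
With r = 0.1156 m, L = 0.5084 m, θ = 77.2°: the bracketed kinematic factor |dx/dθ| = 0.11855 m.
ω = v/|dx/dθ| = 2.32/0.11855 = 19.57 rad/s.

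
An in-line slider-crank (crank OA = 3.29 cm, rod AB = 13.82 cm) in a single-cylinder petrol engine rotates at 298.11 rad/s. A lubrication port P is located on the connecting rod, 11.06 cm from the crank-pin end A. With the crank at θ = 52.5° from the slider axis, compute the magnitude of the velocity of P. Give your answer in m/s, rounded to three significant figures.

8.78

ω = 298.1 rad/s.  Crank-pin speed |V_A| = rω = 9.8078 m/s, perpendicular to OA.
Rod angle: sinφ = −(r/L) sinθ ⇒ φ = -10.887°; ω_rod = −rω cosθ/√(L²−r²sin²θ) = -43.995 rad/s.
V_P = V_A + ω_rod × AP, with AP = 0.1106 m along the rod.
Components: V_Px = −rω sinθ − a·ω_rod·sinφ = -8.7001 m/s;  V_Py = rω cosθ + a·ω_rod·cosφ = +1.1924 m/s.
|V_P| = √(V_Px² + V_Py²) = 8.7814 m/s.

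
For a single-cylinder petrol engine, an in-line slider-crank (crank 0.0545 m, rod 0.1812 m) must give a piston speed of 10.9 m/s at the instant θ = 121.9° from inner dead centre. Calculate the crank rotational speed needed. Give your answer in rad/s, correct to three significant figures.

For an in-line slider-crank, |v_piston| = rω|sinθ|·[1 + r cosθ/√(L² − r² sin²θ)].
With r = 0.0545 m, L = 0.1812 m, θ = 121.9°: the bracketed kinematic factor |dx/dθ| = 0.038663 m.
ω = v/|dx/dθ| = 10.9/0.038663 = 281.92 rad/s.

282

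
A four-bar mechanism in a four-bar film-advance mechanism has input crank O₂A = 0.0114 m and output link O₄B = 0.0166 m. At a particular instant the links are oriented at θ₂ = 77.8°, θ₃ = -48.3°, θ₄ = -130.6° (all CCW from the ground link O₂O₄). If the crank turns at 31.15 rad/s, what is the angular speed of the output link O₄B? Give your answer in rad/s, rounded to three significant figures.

17.4

ω₂ = 31.15 rad/s
Differentiating the loop-closure r₂e^{iθ₂}+r₃e^{iθ₃}=r₁+r₄e^{iθ₄} gives r₂ω₂e^{iθ₂}+r₃ω₃e^{iθ₃}=r₄ω₄e^{iθ₄}.
Eliminating the other unknown: ω₄ = r₂ω₂ sin(θ₂−θ₃) / [r₄ sin(θ₄−θ₃)].
Numerator sine = +0.80799; denominator sine = -0.99098.
Result = 0.0114·31.15·(+0.80799) / (0.0166·(-0.99098)) = -17.442 rad/s; magnitude 17.442 rad/s.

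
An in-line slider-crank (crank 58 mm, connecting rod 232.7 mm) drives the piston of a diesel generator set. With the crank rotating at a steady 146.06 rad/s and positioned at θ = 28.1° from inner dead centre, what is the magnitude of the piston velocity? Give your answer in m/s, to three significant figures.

4.87

ω = 146.1 rad/s
For an in-line slider-crank, x = r cosθ + √(L² − r² sin²θ), so v = −rω sinθ·[1 + r cosθ/√(L² − r² sin²θ)].
With r = 0.058 m, L = 0.2327 m, θ = 28.1°: √(L² − r² sin²θ) = 0.23109 m.
v = −0.058·146.1·0.47101·[1 + 0.058·0.88213/0.23109] = -4.8736 m/s.
|v| = 4.8736 m/s.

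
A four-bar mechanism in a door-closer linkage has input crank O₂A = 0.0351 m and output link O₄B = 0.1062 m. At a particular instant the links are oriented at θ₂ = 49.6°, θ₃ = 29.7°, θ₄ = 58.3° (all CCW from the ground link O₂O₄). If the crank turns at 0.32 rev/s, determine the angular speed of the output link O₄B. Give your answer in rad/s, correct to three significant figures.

ω₂ = 2.011 rad/s (from 0.32 rev/s).
Differentiating the loop-closure r₂e^{iθ₂}+r₃e^{iθ₃}=r₁+r₄e^{iθ₄} gives r₂ω₂e^{iθ₂}+r₃ω₃e^{iθ₃}=r₄ω₄e^{iθ₄}.
Eliminating the other unknown: ω₄ = r₂ω₂ sin(θ₂−θ₃) / [r₄ sin(θ₄−θ₃)].
Numerator sine = +0.34038; denominator sine = +0.47869.
Result = 0.0351·2.011·(+0.34038) / (0.1062·(+0.47869)) = +0.47252 rad/s; magnitude 0.47252 rad/s.

0.473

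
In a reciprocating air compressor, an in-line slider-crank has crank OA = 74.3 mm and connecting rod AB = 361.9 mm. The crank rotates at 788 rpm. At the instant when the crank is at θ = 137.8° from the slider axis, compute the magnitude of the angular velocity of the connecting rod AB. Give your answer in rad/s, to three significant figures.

12.7

ω = 82.52 rad/s (converted from 788 rpm).
The rod makes angle φ with the slider axis where L sinφ = r sinθ; differentiating, L cosφ·φ̇ = r ω cosθ.
L cosφ = √(L² − r² sin²θ) = 0.35844 m.
|ω_rod| = r ω |cosθ| / √(L² − r² sin²θ) = 0.0743·82.52·0.74080/0.35844 = 12.672 rad/s.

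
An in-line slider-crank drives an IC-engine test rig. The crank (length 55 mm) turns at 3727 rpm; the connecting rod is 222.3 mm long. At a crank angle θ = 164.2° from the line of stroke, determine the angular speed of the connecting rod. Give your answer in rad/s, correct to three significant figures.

93.1

ω = 390.3 rad/s (converted from 3727 rpm).
The rod makes angle φ with the slider axis where L sinφ = r sinθ; differentiating, L cosφ·φ̇ = r ω cosθ.
L cosφ = √(L² − r² sin²θ) = 0.2218 m.
|ω_rod| = r ω |cosθ| / √(L² − r² sin²θ) = 0.055·390.3·0.96222/0.2218 = 93.126 rad/s.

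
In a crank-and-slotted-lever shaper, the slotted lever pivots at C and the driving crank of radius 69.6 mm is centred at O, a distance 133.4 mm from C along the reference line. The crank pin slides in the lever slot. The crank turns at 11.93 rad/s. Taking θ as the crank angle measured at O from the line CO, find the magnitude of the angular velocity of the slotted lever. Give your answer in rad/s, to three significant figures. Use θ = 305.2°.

3.65

ω = 11.93 rad/s
Crank pin A relative to C: A = (d + r cosθ, r sinθ); lever angle φ = atan2(r sinθ, d + r cosθ).
Differentiating tanφ: φ̇ = rω(d cosθ + r)/(d² + r² + 2dr cosθ).
d² + r² + 2dr cosθ = |CA|² = 0.0333437 m²;  d cosθ + r = +0.1465 m.
|ω_lever| = |0.0696·11.93·+0.1465| / 0.0333437 = 3.6481 rad/s.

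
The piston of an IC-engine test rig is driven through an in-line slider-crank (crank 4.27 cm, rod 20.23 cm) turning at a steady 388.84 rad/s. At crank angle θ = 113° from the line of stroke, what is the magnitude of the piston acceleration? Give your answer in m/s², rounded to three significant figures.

ω = 388.8 rad/s
x(θ) = r cosθ + √(L² − r² sin²θ); with ω constant, a = ω²·d²x/dθ².
d²x/dθ² = −r cosθ − r²(cos2θ)/√u − r⁴ sin²2θ/(4u^{3/2}),  u = L² − r² sin²θ = 0.0393804 m².
Substituting r = 0.0427 m, L = 0.2023 m, θ = 113°: d²x/dθ² = +0.023012 m.
a = ω²·d²x/dθ² = (388.8)²·(+0.023012) = +3479.3 m/s²;  |a| = 3479.3 m/s².

3480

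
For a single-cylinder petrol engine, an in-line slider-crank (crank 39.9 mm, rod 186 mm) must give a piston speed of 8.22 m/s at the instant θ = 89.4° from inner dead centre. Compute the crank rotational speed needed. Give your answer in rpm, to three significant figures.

1960

For an in-line slider-crank, |v_piston| = rω|sinθ|·[1 + r cosθ/√(L² − r² sin²θ)].
With r = 0.0399 m, L = 0.186 m, θ = 89.4°: the bracketed kinematic factor |dx/dθ| = 0.03999 m.
ω = v/|dx/dθ| = 8.22/0.03999 = 205.55 rad/s.
N = 60ω/(2π) = 1962.9 rpm.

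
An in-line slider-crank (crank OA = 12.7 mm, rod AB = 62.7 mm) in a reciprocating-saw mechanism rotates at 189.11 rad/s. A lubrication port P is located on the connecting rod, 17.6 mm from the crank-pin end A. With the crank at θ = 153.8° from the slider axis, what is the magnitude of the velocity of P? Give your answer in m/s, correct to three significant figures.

1.85

ω = 189.1 rad/s.  Crank-pin speed |V_A| = rω = 2.4017 m/s, perpendicular to OA.
Rod angle: sinφ = −(r/L) sinθ ⇒ φ = -5.131°; ω_rod = −rω cosθ/√(L²−r²sin²θ) = +34.507 rad/s.
V_P = V_A + ω_rod × AP, with AP = 0.0176 m along the rod.
Components: V_Px = −rω sinθ − a·ω_rod·sinφ = -1.0061 m/s;  V_Py = rω cosθ + a·ω_rod·cosφ = -1.55 m/s.
|V_P| = √(V_Px² + V_Py²) = 1.8479 m/s.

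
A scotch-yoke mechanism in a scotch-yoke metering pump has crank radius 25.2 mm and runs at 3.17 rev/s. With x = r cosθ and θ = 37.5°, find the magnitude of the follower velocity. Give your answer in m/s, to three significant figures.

ω = 19.92 rad/s (from 3.17 rev/s).
x = r cosθ ⇒ ẋ = −rω sinθ.
|v| = rω|sinθ| = 0.0252·19.92·|sin 37.5°| = 0.30555 m/s.

0.306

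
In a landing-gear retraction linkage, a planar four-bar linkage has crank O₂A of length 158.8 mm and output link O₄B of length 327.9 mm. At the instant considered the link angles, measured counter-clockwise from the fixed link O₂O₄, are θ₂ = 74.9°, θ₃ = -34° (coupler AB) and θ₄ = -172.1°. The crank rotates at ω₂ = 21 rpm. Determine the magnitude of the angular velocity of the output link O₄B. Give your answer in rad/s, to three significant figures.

1.51

ω₂ = 2.199 rad/s (from 21 rpm).
Differentiating the loop-closure r₂e^{iθ₂}+r₃e^{iθ₃}=r₁+r₄e^{iθ₄} gives r₂ω₂e^{iθ₂}+r₃ω₃e^{iθ₃}=r₄ω₄e^{iθ₄}.
Eliminating the other unknown: ω₄ = r₂ω₂ sin(θ₂−θ₃) / [r₄ sin(θ₄−θ₃)].
Numerator sine = +0.94609; denominator sine = -0.66783.
Result = 0.1588·2.199·(+0.94609) / (0.3279·(-0.66783)) = -1.5088 rad/s; magnitude 1.5088 rad/s.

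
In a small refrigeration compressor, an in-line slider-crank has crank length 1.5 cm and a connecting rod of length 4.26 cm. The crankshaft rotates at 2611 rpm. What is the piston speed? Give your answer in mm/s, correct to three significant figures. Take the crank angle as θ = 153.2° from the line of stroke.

ω = 2π·2611/60 = 273.4 rad/s
For an in-line slider-crank, x = r cosθ + √(L² − r² sin²θ), so v = −rω sinθ·[1 + r cosθ/√(L² − r² sin²θ)].
With r = 0.015 m, L = 0.0426 m, θ = 153.2°: √(L² − r² sin²θ) = 0.04206 m.
v = −0.015·273.4·0.45088·[1 + 0.015·-0.89259/0.04206] = -1.2606 m/s.
|v| = 1.2606 m/s = 1260.6 mm/s.

1260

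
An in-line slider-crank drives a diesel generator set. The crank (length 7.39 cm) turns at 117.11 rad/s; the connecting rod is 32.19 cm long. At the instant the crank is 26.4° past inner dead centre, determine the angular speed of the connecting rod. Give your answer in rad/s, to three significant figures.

24.2

ω = 117.1 rad/s
The rod makes angle φ with the slider axis where L sinφ = r sinθ; differentiating, L cosφ·φ̇ = r ω cosθ.
L cosφ = √(L² − r² sin²θ) = 0.32022 m.
|ω_rod| = r ω |cosθ| / √(L² − r² sin²θ) = 0.0739·117.1·0.89571/0.32022 = 24.208 rad/s.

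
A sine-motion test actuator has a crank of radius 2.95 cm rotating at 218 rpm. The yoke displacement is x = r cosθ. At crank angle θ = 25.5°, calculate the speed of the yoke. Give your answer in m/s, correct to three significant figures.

ω = 22.83 rad/s (from 218 rpm).
x = r cosθ ⇒ ẋ = −rω sinθ.
|v| = rω|sinθ| = 0.0295·22.83·|sin 25.5°| = 0.28993 m/s.

0.290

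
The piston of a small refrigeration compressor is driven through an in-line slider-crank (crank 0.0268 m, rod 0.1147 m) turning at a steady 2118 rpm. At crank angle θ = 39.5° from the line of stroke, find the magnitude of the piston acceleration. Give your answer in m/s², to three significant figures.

1080

ω = 2π·2118/60 = 221.8 rad/s
x(θ) = r cosθ + √(L² − r² sin²θ); with ω constant, a = ω²·d²x/dθ².
d²x/dθ² = −r cosθ − r²(cos2θ)/√u − r⁴ sin²2θ/(4u^{3/2}),  u = L² − r² sin²θ = 0.0128655 m².
Substituting r = 0.0268 m, L = 0.1147 m, θ = 39.5°: d²x/dθ² = -0.021973 m.
a = ω²·d²x/dθ² = (221.8)²·(-0.021973) = -1080.9 m/s²;  |a| = 1080.9 m/s².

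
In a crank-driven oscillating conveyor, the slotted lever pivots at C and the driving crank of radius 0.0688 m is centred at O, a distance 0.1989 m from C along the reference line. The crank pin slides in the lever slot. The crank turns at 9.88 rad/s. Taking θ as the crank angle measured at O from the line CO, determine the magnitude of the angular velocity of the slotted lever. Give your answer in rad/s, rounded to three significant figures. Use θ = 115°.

0.317

ω = 9.88 rad/s
Crank pin A relative to C: A = (d + r cosθ, r sinθ); lever angle φ = atan2(r sinθ, d + r cosθ).
Differentiating tanφ: φ̇ = rω(d cosθ + r)/(d² + r² + 2dr cosθ).
d² + r² + 2dr cosθ = |CA|² = 0.0327282 m²;  d cosθ + r = -0.015259 m.
|ω_lever| = |0.0688·9.88·-0.015259| / 0.0327282 = 0.31692 rad/s.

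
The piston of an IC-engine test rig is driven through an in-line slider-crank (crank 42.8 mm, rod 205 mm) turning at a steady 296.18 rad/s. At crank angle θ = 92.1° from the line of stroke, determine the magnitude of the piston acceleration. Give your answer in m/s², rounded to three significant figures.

937

ω = 296.2 rad/s
x(θ) = r cosθ + √(L² − r² sin²θ); with ω constant, a = ω²·d²x/dθ².
d²x/dθ² = −r cosθ − r²(cos2θ)/√u − r⁴ sin²2θ/(4u^{3/2}),  u = L² − r² sin²θ = 0.0401956 m².
Substituting r = 0.0428 m, L = 0.205 m, θ = 92.1°: d²x/dθ² = +0.01068 m.
a = ω²·d²x/dθ² = (296.2)²·(+0.01068) = +936.89 m/s²;  |a| = 936.89 m/s².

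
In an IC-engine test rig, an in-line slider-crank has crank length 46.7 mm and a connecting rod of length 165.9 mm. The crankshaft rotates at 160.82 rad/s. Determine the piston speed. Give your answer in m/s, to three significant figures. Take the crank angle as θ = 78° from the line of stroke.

7.79

ω = 160.8 rad/s
For an in-line slider-crank, x = r cosθ + √(L² − r² sin²θ), so v = −rω sinθ·[1 + r cosθ/√(L² − r² sin²θ)].
With r = 0.0467 m, L = 0.1659 m, θ = 78°: √(L² − r² sin²θ) = 0.15949 m.
v = −0.0467·160.8·0.97815·[1 + 0.0467·0.20791/0.15949] = -7.7934 m/s.
|v| = 7.7934 m/s.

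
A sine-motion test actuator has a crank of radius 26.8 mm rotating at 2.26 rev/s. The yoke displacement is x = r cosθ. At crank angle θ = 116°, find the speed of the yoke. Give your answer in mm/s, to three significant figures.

ω = 14.2 rad/s (from 2.26 rev/s).
x = r cosθ ⇒ ẋ = −rω sinθ.
|v| = rω|sinθ| = 0.0268·14.2·|sin 116°| = 0.34205 m/s = 342.05 mm/s.

342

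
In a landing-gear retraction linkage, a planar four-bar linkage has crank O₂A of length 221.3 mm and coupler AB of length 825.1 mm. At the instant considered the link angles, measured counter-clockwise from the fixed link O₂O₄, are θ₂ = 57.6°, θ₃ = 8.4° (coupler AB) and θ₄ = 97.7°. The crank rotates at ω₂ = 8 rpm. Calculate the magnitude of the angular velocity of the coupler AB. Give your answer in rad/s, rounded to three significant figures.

ω₂ = 0.8378 rad/s (from 8 rpm).
Differentiating the loop-closure r₂e^{iθ₂}+r₃e^{iθ₃}=r₁+r₄e^{iθ₄} gives r₂ω₂e^{iθ₂}+r₃ω₃e^{iθ₃}=r₄ω₄e^{iθ₄}.
Eliminating the other unknown: ω₃ = r₂ω₂ sin(θ₄−θ₂) / [r₃ sin(θ₃−θ₄)].
Numerator sine = +0.64412; denominator sine = -0.99993.
Result = 0.2213·0.8378·(+0.64412) / (0.8251·(-0.99993)) = -0.14474 rad/s; magnitude 0.14474 rad/s.

0.145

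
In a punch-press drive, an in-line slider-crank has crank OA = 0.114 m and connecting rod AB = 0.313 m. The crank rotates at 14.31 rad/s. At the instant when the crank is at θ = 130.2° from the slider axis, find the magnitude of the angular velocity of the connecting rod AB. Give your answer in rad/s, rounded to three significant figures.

3.50

ω = 14.31 rad/s
The rod makes angle φ with the slider axis where L sinφ = r sinθ; differentiating, L cosφ·φ̇ = r ω cosθ.
L cosφ = √(L² − r² sin²θ) = 0.30064 m.
|ω_rod| = r ω |cosθ| / √(L² − r² sin²θ) = 0.114·14.31·0.64546/0.30064 = 3.5023 rad/s.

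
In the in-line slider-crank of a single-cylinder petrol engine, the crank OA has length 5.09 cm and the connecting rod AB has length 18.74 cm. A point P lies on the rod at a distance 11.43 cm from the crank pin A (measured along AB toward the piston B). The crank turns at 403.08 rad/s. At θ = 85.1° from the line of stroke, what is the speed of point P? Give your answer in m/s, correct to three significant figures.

20.8

ω = 403.1 rad/s.  Crank-pin speed |V_A| = rω = 20.517 m/s, perpendicular to OA.
Rod angle: sinφ = −(r/L) sinθ ⇒ φ = -15.701°; ω_rod = −rω cosθ/√(L²−r²sin²θ) = -9.714 rad/s.
V_P = V_A + ω_rod × AP, with AP = 0.1143 m along the rod.
Components: V_Px = −rω sinθ − a·ω_rod·sinφ = -20.742 m/s;  V_Py = rω cosθ + a·ω_rod·cosφ = +0.6836 m/s.
|V_P| = √(V_Px² + V_Py²) = 20.754 m/s.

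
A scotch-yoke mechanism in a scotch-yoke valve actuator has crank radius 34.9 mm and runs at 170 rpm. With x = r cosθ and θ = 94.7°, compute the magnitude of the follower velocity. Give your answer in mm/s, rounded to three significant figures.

ω = 17.8 rad/s (from 170 rpm).
x = r cosθ ⇒ ẋ = −rω sinθ.
|v| = rω|sinθ| = 0.0349·17.8·|sin 94.7°| = 0.61921 m/s = 619.21 mm/s.

619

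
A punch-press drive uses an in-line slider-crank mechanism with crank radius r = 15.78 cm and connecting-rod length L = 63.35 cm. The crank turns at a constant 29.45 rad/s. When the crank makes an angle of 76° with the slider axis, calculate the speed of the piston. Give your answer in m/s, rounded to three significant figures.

ω = 29.45 rad/s
For an in-line slider-crank, x = r cosθ + √(L² − r² sin²θ), so v = −rω sinθ·[1 + r cosθ/√(L² − r² sin²θ)].
With r = 0.1578 m, L = 0.6335 m, θ = 76°: √(L² − r² sin²θ) = 0.61472 m.
v = −0.1578·29.45·0.97030·[1 + 0.1578·0.24192/0.61472] = -4.7892 m/s.
|v| = 4.7892 m/s.

4.79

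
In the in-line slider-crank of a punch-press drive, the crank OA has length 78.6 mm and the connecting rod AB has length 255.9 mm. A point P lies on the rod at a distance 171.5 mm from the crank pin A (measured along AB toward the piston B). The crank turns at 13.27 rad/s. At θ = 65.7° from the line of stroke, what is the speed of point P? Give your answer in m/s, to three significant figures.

ω = 13.27 rad/s.  Crank-pin speed |V_A| = rω = 1.043 m/s, perpendicular to OA.
Rod angle: sinφ = −(r/L) sinθ ⇒ φ = -16.257°; ω_rod = −rω cosθ/√(L²−r²sin²θ) = -1.7471 rad/s.
V_P = V_A + ω_rod × AP, with AP = 0.1715 m along the rod.
Components: V_Px = −rω sinθ − a·ω_rod·sinφ = -1.0345 m/s;  V_Py = rω cosθ + a·ω_rod·cosφ = +0.14156 m/s.
|V_P| = √(V_Px² + V_Py²) = 1.0441 m/s.

1.04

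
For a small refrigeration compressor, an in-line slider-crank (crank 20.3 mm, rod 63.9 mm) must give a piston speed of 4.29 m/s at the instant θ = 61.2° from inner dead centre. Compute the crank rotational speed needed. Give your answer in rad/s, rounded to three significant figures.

208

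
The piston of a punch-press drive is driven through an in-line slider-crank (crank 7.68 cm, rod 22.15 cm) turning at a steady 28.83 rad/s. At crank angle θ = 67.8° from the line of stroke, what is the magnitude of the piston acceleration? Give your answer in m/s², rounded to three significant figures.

7.81

ω = 28.83 rad/s
x(θ) = r cosθ + √(L² − r² sin²θ); with ω constant, a = ω²·d²x/dθ².
d²x/dθ² = −r cosθ − r²(cos2θ)/√u − r⁴ sin²2θ/(4u^{3/2}),  u = L² − r² sin²θ = 0.0440061 m².
Substituting r = 0.0768 m, L = 0.2215 m, θ = 67.8°: d²x/dθ² = -0.0093907 m.
a = ω²·d²x/dθ² = (28.83)²·(-0.0093907) = -7.8052 m/s²;  |a| = 7.8052 m/s².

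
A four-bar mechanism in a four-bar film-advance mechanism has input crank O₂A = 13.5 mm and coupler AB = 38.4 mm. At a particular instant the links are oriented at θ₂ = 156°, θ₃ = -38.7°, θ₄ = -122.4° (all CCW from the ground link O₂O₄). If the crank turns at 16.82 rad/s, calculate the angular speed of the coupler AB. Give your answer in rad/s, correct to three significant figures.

ω₂ = 16.82 rad/s
Differentiating the loop-closure r₂e^{iθ₂}+r₃e^{iθ₃}=r₁+r₄e^{iθ₄} gives r₂ω₂e^{iθ₂}+r₃ω₃e^{iθ₃}=r₄ω₄e^{iθ₄}.
Eliminating the other unknown: ω₃ = r₂ω₂ sin(θ₄−θ₂) / [r₃ sin(θ₃−θ₄)].
Numerator sine = +0.98927; denominator sine = +0.99396.
Result = 0.0135·16.82·(+0.98927) / (0.0384·(+0.99396)) = +5.8854 rad/s; magnitude 5.8854 rad/s.

5.89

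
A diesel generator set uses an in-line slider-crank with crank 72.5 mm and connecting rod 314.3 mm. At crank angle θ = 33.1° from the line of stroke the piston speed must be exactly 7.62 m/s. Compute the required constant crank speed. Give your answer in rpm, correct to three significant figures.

1540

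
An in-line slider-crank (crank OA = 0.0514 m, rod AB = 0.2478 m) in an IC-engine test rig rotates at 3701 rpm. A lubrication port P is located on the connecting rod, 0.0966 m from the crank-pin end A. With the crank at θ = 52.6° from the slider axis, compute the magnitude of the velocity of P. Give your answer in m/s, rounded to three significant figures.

18.2

ω = 387.6 rad/s.  Crank-pin speed |V_A| = rω = 19.921 m/s, perpendicular to OA.
Rod angle: sinφ = −(r/L) sinθ ⇒ φ = -9.485°; ω_rod = −rω cosθ/√(L²−r²sin²θ) = -49.505 rad/s.
V_P = V_A + ω_rod × AP, with AP = 0.0966 m along the rod.
Components: V_Px = −rω sinθ − a·ω_rod·sinφ = -16.614 m/s;  V_Py = rω cosθ + a·ω_rod·cosφ = +7.3828 m/s.
|V_P| = √(V_Px² + V_Py²) = 18.18 m/s.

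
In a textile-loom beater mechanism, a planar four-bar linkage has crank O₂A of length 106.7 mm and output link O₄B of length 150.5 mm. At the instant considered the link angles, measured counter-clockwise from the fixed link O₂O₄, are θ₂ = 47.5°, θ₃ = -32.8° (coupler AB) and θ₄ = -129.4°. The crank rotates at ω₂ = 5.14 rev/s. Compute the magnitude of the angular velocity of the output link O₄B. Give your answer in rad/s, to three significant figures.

22.7

ω₂ = 32.3 rad/s (from 5.14 rev/s).
Differentiating the loop-closure r₂e^{iθ₂}+r₃e^{iθ₃}=r₁+r₄e^{iθ₄} gives r₂ω₂e^{iθ₂}+r₃ω₃e^{iθ₃}=r₄ω₄e^{iθ₄}.
Eliminating the other unknown: ω₄ = r₂ω₂ sin(θ₂−θ₃) / [r₄ sin(θ₄−θ₃)].
Numerator sine = +0.98570; denominator sine = -0.99337.
Result = 0.1067·32.3·(+0.98570) / (0.1505·(-0.99337)) = -22.72 rad/s; magnitude 22.72 rad/s.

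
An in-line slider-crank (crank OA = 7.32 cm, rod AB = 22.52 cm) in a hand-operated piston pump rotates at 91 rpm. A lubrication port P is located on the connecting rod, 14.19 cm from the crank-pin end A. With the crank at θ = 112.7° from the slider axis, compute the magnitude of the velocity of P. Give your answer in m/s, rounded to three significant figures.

0.599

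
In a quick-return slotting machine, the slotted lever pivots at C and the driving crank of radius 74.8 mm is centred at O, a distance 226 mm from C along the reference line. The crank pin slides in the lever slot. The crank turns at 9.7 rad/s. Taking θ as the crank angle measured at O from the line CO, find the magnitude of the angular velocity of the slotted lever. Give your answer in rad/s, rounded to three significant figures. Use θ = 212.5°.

ω = 9.7 rad/s
Crank pin A relative to C: A = (d + r cosθ, r sinθ); lever angle φ = atan2(r sinθ, d + r cosθ).
Differentiating tanφ: φ̇ = rω(d cosθ + r)/(d² + r² + 2dr cosθ).
d² + r² + 2dr cosθ = |CA|² = 0.0281563 m²;  d cosθ + r = -0.11581 m.
|ω_lever| = |0.0748·9.7·-0.11581| / 0.0281563 = 2.9842 rad/s.

2.98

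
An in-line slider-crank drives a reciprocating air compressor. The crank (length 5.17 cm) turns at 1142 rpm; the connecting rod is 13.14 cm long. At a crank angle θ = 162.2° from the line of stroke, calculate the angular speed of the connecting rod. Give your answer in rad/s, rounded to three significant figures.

45.1

ω = 119.6 rad/s (converted from 1142 rpm).
The rod makes angle φ with the slider axis where L sinφ = r sinθ; differentiating, L cosφ·φ̇ = r ω cosθ.
L cosφ = √(L² − r² sin²θ) = 0.13045 m.
|ω_rod| = r ω |cosθ| / √(L² − r² sin²θ) = 0.0517·119.6·0.95213/0.13045 = 45.128 rad/s.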